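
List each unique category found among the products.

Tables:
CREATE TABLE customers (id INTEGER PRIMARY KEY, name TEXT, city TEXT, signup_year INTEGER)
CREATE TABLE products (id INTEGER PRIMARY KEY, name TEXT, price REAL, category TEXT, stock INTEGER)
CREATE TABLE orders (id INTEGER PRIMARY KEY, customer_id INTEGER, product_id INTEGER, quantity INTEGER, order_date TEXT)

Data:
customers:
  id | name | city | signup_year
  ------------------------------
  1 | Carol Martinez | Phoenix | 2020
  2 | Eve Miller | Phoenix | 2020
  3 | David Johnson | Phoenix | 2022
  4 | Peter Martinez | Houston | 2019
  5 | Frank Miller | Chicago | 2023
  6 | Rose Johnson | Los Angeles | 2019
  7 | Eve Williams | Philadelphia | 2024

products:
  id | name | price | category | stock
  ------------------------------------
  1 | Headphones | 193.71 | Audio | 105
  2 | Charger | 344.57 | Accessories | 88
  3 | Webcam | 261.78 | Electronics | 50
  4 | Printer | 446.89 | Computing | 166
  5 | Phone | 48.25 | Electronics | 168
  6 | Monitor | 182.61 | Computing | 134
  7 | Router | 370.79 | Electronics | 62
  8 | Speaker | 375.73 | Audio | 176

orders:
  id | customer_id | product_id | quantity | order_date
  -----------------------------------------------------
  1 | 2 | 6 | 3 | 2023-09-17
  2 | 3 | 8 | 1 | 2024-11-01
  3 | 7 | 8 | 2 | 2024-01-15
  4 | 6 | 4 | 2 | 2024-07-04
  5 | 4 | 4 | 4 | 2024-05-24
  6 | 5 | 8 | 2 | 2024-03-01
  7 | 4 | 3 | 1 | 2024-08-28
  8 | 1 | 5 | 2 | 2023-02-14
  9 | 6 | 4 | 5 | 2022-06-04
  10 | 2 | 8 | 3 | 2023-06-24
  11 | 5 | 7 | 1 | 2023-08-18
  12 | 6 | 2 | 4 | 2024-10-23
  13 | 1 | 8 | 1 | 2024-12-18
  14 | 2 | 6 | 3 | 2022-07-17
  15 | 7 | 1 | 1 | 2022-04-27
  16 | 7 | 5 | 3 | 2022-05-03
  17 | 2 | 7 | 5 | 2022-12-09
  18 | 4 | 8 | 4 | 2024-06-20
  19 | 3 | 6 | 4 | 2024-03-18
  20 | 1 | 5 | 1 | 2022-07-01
SELECT DISTINCT category FROM products

Execution result:
category
Audio
Accessories
Electronics
Computing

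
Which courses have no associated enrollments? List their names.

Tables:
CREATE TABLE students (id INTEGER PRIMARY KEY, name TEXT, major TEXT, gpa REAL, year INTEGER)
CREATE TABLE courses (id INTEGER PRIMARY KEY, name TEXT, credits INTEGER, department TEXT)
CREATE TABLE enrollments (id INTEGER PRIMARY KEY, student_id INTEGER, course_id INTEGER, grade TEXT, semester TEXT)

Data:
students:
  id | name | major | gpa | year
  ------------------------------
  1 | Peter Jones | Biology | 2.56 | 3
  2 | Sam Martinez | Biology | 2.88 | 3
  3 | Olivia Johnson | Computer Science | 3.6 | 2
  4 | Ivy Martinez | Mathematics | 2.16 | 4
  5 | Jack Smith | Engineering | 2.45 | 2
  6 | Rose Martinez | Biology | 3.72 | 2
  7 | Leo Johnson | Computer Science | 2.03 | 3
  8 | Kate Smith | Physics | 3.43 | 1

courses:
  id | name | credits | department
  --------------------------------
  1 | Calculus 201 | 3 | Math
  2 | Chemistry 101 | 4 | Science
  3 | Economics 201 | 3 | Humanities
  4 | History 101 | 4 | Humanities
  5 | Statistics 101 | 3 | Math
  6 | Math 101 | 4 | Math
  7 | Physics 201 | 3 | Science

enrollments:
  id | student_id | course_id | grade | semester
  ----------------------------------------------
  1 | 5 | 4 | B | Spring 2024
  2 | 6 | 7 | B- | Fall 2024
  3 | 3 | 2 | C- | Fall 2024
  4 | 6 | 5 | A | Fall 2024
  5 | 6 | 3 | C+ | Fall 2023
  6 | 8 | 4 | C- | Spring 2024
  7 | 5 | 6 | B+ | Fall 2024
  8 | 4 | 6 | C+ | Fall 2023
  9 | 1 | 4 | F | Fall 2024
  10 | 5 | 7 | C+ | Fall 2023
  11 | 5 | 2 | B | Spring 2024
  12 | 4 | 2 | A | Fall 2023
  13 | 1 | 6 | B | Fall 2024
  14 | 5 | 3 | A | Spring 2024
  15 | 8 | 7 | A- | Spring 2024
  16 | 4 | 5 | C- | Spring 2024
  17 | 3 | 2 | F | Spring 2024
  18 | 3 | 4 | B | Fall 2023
SELECT p.name FROM courses p LEFT JOIN enrollments c ON c.course_id = p.id WHERE c.id IS NULL

Execution result:
Calculus 201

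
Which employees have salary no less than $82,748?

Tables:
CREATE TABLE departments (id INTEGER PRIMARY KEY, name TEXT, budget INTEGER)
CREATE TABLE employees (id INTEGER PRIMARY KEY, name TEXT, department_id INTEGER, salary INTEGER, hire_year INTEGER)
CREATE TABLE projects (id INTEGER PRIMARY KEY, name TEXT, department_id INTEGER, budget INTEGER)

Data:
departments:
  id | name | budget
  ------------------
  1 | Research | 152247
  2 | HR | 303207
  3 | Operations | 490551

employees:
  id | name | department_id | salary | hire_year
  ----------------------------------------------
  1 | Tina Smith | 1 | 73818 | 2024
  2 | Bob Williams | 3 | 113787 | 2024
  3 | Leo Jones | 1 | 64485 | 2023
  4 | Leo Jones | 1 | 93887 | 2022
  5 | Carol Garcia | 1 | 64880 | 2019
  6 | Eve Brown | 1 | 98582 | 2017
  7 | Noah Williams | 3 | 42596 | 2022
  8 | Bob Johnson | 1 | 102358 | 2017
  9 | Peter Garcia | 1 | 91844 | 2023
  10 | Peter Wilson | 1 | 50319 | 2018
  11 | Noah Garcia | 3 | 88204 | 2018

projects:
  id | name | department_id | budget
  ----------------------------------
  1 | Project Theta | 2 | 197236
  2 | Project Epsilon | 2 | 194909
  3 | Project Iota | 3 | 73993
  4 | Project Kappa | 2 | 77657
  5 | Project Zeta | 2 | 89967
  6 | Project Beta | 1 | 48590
SELECT name, salary FROM employees WHERE salary >= 82748

Execution result:
name | salary
Bob Williams | 113787
Leo Jones | 93887
Eve Brown | 98582
Bob Johnson | 102358
Peter Garcia | 91844
Noah Garcia | 88204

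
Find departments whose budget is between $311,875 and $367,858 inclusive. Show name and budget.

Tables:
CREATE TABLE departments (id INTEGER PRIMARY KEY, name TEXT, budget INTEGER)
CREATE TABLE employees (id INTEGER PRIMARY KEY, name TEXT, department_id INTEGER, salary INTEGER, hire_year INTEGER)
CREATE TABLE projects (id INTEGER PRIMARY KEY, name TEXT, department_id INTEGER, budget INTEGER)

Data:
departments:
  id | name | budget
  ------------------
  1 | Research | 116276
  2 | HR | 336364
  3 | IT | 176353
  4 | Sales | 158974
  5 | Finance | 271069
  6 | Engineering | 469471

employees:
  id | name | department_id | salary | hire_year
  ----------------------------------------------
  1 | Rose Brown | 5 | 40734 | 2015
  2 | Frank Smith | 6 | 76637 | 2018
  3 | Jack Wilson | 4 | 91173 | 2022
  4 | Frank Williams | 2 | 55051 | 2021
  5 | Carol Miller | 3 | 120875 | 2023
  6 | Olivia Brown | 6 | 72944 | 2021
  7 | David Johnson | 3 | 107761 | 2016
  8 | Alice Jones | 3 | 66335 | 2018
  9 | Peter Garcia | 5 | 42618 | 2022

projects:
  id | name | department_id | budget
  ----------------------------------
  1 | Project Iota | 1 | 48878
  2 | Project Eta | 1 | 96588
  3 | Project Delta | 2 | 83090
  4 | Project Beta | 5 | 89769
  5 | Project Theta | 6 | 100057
SELECT name, budget FROM departments WHERE budget BETWEEN 311875 AND 367858

Execution result:
name | budget
HR | 336364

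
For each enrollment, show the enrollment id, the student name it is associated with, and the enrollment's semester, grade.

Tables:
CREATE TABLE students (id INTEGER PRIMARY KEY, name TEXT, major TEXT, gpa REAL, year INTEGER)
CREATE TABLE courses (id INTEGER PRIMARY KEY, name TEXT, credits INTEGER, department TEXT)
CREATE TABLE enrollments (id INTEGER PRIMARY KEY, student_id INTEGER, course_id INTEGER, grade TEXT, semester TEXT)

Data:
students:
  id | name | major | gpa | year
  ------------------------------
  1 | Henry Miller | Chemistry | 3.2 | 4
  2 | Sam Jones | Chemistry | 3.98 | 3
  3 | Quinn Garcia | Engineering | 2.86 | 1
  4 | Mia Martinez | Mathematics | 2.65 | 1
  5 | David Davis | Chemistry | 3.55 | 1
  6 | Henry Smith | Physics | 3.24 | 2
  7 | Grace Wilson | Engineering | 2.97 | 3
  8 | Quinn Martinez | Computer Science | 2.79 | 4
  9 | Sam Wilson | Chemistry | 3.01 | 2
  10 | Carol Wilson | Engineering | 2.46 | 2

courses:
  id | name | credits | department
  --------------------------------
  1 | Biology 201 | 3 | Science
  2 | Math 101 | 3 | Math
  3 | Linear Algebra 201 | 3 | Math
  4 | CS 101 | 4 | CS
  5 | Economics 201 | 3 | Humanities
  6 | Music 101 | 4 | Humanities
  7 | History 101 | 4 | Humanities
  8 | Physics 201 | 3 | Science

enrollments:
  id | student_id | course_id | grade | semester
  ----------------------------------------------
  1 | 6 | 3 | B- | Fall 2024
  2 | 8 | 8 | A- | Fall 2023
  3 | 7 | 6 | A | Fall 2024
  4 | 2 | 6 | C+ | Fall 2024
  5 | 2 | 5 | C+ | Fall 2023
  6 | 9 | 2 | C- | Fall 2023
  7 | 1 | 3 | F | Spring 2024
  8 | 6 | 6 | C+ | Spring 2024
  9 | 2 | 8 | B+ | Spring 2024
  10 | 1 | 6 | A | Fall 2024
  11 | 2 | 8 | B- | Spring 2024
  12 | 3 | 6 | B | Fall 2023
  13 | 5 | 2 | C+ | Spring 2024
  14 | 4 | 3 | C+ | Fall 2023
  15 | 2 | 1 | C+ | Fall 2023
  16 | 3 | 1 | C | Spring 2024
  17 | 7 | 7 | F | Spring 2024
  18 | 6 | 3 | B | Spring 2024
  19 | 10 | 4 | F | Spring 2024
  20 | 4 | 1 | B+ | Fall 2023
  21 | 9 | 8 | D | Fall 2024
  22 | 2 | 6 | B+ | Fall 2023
SELECT c.id, p.name AS student, c.semester, c.grade FROM enrollments c JOIN students p ON c.student_id = p.id

Execution result:
id | student | semester | grade
1 | Henry Smith | Fall 2024 | B-
2 | Quinn Martinez | Fall 2023 | A-
3 | Grace Wilson | Fall 2024 | A
4 | Sam Jones | Fall 2024 | C+
5 | Sam Jones | Fall 2023 | C+
6 | Sam Wilson | Fall 2023 | C-
7 | Henry Miller | Spring 2024 | F
8 | Henry Smith | Spring 2024 | C+
9 | Sam Jones | Spring 2024 | B+
10 | Henry Miller | Fall 2024 | A
11 | Sam Jones | Spring 2024 | B-
12 | Quinn Garcia | Fall 2023 | B
13 | David Davis | Spring 2024 | C+
14 | Mia Martinez | Fall 2023 | C+
15 | Sam Jones | Fall 2023 | C+
16 | Quinn Garcia | Spring 2024 | C
17 | Grace Wilson | Spring 2024 | F
18 | Henry Smith | Spring 2024 | B
19 | Carol Wilson | Spring 2024 | F
20 | Mia Martinez | Fall 2023 | B+
21 | Sam Wilson | Fall 2024 | D
22 | Sam Jones | Fall 2023 | B+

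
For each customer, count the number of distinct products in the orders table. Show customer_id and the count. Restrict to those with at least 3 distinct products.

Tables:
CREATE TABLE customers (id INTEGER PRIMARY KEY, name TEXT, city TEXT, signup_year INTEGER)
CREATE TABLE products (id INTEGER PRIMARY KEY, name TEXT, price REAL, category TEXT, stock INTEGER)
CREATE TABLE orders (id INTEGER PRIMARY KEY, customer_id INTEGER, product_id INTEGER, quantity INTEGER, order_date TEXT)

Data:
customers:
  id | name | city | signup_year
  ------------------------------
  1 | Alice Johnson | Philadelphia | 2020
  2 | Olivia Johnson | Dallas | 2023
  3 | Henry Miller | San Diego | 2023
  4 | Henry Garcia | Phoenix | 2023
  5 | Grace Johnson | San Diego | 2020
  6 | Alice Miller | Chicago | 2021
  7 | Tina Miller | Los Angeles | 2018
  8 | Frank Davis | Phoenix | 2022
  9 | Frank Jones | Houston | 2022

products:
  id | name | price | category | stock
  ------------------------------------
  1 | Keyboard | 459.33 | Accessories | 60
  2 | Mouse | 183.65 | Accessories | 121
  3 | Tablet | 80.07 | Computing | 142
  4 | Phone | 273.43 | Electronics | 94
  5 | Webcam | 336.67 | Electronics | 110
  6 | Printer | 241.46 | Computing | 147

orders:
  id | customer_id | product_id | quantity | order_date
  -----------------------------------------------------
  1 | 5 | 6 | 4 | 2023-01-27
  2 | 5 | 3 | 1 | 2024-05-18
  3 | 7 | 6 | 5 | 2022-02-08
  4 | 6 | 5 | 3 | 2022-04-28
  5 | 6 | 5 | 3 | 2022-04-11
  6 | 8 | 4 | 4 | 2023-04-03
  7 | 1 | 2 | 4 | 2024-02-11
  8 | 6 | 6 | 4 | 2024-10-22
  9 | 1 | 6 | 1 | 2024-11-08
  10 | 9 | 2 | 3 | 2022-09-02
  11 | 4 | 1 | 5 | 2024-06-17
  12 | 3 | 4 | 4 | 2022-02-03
SELECT customer_id, COUNT(DISTINCT product_id) AS distinct_product_count FROM orders GROUP BY customer_id HAVING COUNT(DISTINCT product_id) >= 3

Execution result:
(no rows)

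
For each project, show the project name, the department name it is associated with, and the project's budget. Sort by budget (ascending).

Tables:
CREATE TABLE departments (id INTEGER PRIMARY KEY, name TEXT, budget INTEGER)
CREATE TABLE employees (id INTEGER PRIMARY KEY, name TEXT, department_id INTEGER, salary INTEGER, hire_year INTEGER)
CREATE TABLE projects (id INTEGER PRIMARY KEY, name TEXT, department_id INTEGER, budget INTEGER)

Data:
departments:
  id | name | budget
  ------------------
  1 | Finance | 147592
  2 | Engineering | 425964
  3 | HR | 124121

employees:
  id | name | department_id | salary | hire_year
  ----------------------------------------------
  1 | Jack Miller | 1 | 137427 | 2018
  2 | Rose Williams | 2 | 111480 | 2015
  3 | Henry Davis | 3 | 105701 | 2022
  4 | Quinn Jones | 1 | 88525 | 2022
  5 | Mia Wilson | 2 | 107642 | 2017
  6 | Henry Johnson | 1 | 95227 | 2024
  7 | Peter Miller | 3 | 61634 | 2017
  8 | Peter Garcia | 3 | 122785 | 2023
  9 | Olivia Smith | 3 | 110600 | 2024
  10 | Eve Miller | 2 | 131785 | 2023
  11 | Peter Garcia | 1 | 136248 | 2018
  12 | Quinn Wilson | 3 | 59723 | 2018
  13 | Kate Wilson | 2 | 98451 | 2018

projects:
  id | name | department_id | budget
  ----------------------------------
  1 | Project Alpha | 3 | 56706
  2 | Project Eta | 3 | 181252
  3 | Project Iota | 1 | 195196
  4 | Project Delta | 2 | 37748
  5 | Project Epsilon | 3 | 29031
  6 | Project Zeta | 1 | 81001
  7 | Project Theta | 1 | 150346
SELECT c.name, p.name AS department, c.budget FROM projects c JOIN departments p ON c.department_id = p.id ORDER BY c.budget ASC

Execution result:
name | department | budget
Project Epsilon | HR | 29031
Project Delta | Engineering | 37748
Project Alpha | HR | 56706
Project Zeta | Finance | 81001
Project Theta | Finance | 150346
Project Eta | HR | 181252
Project Iota | Finance | 195196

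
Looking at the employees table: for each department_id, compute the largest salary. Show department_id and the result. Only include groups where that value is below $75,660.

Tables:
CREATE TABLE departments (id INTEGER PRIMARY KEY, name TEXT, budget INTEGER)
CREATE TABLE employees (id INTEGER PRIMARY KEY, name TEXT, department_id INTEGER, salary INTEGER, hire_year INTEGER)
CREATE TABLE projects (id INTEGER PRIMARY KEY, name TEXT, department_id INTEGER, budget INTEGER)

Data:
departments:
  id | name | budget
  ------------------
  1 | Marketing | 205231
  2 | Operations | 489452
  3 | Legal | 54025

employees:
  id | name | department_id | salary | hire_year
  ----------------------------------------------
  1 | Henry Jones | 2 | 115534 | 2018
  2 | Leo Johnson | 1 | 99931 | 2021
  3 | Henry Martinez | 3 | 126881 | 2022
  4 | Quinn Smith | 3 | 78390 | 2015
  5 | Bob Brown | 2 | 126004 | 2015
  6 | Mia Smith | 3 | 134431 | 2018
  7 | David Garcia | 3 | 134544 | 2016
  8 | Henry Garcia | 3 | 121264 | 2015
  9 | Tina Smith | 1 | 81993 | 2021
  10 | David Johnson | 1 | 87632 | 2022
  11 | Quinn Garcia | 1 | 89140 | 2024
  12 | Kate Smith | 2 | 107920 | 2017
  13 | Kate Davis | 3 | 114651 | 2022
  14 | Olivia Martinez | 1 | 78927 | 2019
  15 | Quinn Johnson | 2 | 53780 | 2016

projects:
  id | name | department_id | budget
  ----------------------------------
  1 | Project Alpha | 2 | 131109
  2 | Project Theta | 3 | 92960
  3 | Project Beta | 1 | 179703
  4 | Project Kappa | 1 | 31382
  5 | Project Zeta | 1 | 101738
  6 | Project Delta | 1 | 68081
SELECT department_id, MAX(salary) AS max_salary FROM employees GROUP BY department_id HAVING MAX(salary) < 75660

Execution result:
(no rows)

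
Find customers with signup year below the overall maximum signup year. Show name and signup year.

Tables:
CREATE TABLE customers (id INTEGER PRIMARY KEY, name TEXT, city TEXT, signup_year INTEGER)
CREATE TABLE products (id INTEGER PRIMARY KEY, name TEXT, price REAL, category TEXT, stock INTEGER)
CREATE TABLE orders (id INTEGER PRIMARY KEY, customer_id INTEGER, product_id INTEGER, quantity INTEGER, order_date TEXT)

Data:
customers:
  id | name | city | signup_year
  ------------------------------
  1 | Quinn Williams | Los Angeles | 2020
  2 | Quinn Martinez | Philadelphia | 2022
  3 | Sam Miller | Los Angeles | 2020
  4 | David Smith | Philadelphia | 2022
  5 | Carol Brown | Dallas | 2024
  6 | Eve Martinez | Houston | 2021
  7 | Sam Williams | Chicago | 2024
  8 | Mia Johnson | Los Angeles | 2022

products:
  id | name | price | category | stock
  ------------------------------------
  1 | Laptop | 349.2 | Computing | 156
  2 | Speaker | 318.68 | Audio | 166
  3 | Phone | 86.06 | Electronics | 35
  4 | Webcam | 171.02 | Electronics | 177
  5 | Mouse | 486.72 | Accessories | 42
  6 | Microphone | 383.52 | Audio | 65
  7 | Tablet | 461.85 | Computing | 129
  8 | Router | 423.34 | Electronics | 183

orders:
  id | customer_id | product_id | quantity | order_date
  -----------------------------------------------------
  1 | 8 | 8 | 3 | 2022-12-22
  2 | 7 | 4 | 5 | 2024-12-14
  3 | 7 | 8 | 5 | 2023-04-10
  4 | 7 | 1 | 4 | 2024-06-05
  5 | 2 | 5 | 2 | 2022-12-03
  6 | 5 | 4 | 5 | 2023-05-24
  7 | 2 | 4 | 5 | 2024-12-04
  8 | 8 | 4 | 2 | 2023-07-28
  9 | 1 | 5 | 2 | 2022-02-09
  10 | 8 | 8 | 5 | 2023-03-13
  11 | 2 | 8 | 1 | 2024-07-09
SELECT name, signup_year FROM customers WHERE signup_year < (SELECT MAX(signup_year) FROM customers)

Execution result:
name | signup_year
Quinn Williams | 2020
Quinn Martinez | 2022
Sam Miller | 2020
David Smith | 2022
Eve Martinez | 2021
Mia Johnson | 2022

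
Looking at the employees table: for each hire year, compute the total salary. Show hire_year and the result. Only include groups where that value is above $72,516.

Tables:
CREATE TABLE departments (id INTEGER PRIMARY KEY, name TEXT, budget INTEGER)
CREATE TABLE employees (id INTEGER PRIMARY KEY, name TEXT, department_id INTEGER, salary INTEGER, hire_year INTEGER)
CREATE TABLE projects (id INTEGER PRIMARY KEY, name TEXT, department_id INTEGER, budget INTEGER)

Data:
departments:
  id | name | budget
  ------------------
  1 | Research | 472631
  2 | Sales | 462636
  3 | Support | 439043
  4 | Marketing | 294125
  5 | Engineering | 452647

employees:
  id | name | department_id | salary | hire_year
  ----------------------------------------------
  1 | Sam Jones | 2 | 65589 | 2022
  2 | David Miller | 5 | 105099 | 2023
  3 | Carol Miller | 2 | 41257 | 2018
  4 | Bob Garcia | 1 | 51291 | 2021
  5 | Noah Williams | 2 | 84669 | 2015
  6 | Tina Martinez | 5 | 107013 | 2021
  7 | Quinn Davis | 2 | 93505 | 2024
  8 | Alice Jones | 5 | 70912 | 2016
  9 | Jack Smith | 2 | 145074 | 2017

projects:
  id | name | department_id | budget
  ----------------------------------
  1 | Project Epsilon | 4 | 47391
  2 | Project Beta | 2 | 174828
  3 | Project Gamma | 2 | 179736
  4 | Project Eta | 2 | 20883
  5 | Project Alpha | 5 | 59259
SELECT hire_year, SUM(salary) AS sum_salary FROM employees GROUP BY hire_year HAVING SUM(salary) > 72516

Execution result:
hire_year | sum_salary
2015 | 84669
2017 | 145074
2021 | 158304
2023 | 105099
2024 | 93505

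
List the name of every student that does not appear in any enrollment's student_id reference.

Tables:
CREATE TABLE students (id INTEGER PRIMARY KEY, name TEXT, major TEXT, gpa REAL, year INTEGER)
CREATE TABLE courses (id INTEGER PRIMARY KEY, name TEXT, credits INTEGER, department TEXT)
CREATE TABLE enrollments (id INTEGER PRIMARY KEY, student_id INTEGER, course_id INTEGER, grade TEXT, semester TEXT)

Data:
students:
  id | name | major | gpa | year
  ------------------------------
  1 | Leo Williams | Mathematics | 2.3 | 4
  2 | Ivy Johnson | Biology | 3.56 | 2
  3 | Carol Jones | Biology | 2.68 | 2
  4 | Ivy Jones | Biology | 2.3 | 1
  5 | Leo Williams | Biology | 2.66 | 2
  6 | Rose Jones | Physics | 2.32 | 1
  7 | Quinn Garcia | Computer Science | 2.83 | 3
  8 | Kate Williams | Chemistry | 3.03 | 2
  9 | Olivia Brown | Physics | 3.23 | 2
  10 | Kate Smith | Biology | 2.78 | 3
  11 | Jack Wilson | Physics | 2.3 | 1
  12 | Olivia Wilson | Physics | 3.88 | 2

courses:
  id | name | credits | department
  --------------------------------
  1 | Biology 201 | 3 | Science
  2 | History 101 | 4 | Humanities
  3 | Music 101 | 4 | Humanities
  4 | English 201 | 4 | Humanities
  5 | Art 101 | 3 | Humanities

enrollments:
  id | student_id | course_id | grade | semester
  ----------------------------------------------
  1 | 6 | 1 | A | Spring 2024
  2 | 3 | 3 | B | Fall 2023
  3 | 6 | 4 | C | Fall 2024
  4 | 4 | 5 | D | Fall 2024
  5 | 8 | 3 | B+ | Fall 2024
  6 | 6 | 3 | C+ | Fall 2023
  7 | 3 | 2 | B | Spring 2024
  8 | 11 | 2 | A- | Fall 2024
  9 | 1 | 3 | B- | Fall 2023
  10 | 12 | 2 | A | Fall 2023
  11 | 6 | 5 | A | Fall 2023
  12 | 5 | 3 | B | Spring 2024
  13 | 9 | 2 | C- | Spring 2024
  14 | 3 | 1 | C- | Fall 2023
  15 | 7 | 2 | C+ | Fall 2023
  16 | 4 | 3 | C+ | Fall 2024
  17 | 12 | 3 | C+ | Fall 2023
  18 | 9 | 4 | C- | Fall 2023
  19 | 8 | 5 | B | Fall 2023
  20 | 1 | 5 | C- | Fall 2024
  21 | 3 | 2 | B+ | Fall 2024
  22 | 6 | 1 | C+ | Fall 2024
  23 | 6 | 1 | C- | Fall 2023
SELECT p.name FROM students p LEFT JOIN enrollments c ON c.student_id = p.id WHERE c.id IS NULL

Execution result:
name
Ivy Johnson
Kate Smith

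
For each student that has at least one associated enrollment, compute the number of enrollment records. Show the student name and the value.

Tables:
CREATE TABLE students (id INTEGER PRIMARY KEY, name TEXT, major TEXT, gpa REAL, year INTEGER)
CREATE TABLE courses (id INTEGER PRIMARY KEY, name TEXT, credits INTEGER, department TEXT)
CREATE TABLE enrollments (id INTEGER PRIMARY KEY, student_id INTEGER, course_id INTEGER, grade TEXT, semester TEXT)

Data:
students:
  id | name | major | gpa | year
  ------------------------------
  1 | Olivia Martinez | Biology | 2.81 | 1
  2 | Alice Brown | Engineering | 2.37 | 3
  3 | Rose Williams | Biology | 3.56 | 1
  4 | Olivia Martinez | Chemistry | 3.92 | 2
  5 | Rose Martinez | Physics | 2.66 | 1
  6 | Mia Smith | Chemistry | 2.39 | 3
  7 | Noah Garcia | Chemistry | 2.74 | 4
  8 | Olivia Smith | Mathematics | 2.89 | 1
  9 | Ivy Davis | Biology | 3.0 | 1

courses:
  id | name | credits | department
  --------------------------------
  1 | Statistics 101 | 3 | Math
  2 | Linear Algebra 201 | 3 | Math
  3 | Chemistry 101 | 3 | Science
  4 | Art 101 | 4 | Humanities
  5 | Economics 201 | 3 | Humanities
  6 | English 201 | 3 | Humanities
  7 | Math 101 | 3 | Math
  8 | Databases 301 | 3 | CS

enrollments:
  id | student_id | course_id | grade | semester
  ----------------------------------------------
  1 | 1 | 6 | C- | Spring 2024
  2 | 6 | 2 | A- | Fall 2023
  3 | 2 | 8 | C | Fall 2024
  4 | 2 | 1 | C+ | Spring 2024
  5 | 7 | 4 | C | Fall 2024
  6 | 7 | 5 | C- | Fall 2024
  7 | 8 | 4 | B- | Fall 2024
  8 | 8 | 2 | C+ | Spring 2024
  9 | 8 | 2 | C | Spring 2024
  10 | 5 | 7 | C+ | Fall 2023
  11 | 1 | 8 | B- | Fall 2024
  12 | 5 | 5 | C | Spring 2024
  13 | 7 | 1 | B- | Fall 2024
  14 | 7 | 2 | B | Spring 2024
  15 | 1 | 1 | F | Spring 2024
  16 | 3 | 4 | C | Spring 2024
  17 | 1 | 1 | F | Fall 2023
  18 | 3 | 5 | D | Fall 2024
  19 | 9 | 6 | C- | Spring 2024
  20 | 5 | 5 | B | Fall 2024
SELECT p.name, COUNT(*) AS n FROM enrollments c JOIN students p ON c.student_id = p.id GROUP BY p.id, p.name

Execution result:
name | n
Olivia Martinez | 4
Alice Brown | 2
Rose Williams | 2
Rose Martinez | 3
Mia Smith | 1
Noah Garcia | 4
Olivia Smith | 3
Ivy Davis | 1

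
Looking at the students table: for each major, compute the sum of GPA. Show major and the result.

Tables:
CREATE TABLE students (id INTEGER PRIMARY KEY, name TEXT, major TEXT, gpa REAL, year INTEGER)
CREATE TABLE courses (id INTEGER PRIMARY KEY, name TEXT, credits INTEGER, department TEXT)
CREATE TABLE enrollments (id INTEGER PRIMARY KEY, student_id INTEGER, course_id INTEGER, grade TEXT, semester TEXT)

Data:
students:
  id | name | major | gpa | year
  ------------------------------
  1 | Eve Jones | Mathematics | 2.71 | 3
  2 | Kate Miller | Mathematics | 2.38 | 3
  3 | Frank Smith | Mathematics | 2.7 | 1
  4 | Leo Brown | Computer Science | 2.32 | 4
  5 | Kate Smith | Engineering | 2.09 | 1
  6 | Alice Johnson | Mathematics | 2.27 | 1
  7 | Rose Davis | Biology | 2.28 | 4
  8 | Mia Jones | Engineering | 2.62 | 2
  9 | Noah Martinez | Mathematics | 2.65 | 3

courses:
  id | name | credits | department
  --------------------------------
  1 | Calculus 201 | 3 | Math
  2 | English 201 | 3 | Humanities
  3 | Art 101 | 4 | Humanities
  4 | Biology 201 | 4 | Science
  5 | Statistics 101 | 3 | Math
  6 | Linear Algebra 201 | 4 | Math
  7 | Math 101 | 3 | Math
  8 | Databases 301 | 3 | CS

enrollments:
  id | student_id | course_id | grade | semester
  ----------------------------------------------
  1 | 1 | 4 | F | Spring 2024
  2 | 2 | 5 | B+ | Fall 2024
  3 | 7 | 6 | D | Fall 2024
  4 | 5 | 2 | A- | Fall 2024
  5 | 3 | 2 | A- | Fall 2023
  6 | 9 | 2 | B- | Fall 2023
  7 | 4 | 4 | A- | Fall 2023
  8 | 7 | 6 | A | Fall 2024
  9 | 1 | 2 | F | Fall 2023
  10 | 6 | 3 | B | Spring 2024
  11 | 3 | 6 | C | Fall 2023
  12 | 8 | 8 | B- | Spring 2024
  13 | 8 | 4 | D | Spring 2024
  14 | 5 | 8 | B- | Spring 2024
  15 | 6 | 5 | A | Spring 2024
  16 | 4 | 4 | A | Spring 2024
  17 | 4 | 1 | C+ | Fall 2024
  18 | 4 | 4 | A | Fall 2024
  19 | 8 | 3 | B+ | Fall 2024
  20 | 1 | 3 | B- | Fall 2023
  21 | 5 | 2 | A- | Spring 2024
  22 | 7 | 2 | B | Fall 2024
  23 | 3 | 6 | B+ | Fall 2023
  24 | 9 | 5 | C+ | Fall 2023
SELECT major, SUM(gpa) AS sum_gpa FROM students GROUP BY major

Execution result:
major | sum_gpa
Biology | 2.28
Computer Science | 2.32
Engineering | 4.71
Mathematics | 12.71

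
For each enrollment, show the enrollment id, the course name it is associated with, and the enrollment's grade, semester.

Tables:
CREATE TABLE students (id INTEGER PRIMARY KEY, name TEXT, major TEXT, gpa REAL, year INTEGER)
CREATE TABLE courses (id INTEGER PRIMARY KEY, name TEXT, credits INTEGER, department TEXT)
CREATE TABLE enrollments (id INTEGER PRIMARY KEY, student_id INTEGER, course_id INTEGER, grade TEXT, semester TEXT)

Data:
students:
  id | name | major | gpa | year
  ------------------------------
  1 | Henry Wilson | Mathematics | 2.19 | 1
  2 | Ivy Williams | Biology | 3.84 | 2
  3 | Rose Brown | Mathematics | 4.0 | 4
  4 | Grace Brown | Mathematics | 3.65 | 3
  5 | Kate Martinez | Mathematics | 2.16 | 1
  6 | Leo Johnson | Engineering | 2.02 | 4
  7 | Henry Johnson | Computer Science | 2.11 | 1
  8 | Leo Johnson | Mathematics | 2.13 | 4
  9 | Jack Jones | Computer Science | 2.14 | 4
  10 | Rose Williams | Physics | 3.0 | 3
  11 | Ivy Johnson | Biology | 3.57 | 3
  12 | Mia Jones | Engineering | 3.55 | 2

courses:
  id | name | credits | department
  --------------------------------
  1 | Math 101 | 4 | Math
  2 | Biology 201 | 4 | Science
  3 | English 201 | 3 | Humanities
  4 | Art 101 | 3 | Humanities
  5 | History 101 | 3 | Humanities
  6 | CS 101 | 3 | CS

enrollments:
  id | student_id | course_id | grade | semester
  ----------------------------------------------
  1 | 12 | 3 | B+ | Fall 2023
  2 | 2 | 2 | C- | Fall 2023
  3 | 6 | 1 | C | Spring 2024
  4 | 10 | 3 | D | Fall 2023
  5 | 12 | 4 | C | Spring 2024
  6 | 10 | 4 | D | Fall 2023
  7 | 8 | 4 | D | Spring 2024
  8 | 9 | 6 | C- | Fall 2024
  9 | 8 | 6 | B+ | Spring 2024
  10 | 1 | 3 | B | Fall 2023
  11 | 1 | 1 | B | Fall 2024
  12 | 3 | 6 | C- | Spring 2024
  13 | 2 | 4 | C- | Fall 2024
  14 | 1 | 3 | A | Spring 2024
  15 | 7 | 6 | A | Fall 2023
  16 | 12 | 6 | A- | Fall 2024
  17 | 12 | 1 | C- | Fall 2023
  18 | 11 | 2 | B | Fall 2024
SELECT c.id, p.name AS course, c.grade, c.semester FROM enrollments c JOIN courses p ON c.course_id = p.id

Execution result:
id | course | grade | semester
1 | English 201 | B+ | Fall 2023
2 | Biology 201 | C- | Fall 2023
3 | Math 101 | C | Spring 2024
4 | English 201 | D | Fall 2023
5 | Art 101 | C | Spring 2024
6 | Art 101 | D | Fall 2023
7 | Art 101 | D | Spring 2024
8 | CS 101 | C- | Fall 2024
9 | CS 101 | B+ | Spring 2024
10 | English 201 | B | Fall 2023
11 | Math 101 | B | Fall 2024
12 | CS 101 | C- | Spring 2024
13 | Art 101 | C- | Fall 2024
14 | English 201 | A | Spring 2024
15 | CS 101 | A | Fall 2023
16 | CS 101 | A- | Fall 2024
17 | Math 101 | C- | Fall 2023
18 | Biology 201 | B | Fall 2024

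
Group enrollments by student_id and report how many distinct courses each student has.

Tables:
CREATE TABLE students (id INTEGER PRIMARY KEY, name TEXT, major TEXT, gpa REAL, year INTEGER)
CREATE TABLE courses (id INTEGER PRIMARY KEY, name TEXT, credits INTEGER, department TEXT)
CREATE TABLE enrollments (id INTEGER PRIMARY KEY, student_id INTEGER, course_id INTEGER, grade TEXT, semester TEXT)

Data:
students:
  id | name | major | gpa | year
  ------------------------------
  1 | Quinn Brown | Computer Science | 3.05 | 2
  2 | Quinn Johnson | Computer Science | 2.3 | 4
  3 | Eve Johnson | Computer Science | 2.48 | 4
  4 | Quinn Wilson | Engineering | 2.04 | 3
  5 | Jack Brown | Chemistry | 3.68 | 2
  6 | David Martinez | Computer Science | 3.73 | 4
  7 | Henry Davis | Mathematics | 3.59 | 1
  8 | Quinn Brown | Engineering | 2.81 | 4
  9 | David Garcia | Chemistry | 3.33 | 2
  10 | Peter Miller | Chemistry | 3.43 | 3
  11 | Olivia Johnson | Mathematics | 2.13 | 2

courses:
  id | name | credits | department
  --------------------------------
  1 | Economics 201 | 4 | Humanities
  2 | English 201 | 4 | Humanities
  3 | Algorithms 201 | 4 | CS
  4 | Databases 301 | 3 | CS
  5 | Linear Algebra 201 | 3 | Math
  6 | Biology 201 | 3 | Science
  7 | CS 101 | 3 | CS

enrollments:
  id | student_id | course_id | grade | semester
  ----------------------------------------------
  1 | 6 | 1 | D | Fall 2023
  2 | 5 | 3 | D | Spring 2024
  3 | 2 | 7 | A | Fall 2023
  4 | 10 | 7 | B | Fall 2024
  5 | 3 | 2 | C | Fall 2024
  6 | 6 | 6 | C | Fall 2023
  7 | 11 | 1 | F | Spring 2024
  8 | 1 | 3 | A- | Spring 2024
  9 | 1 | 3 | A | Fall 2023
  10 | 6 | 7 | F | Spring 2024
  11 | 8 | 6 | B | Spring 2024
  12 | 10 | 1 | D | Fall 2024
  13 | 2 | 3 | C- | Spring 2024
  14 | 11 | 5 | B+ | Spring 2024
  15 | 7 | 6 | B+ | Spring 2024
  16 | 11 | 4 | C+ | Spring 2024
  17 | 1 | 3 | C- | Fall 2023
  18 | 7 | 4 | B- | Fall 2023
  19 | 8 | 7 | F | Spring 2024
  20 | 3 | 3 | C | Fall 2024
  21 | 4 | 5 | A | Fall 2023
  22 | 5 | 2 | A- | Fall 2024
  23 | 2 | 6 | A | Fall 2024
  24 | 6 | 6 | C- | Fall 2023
SELECT student_id, COUNT(DISTINCT course_id) AS distinct_course_count FROM enrollments GROUP BY student_id

Execution result:
student_id | distinct_course_count
1 | 1
2 | 3
3 | 2
4 | 1
5 | 2
6 | 3
7 | 2
8 | 2
10 | 2
11 | 3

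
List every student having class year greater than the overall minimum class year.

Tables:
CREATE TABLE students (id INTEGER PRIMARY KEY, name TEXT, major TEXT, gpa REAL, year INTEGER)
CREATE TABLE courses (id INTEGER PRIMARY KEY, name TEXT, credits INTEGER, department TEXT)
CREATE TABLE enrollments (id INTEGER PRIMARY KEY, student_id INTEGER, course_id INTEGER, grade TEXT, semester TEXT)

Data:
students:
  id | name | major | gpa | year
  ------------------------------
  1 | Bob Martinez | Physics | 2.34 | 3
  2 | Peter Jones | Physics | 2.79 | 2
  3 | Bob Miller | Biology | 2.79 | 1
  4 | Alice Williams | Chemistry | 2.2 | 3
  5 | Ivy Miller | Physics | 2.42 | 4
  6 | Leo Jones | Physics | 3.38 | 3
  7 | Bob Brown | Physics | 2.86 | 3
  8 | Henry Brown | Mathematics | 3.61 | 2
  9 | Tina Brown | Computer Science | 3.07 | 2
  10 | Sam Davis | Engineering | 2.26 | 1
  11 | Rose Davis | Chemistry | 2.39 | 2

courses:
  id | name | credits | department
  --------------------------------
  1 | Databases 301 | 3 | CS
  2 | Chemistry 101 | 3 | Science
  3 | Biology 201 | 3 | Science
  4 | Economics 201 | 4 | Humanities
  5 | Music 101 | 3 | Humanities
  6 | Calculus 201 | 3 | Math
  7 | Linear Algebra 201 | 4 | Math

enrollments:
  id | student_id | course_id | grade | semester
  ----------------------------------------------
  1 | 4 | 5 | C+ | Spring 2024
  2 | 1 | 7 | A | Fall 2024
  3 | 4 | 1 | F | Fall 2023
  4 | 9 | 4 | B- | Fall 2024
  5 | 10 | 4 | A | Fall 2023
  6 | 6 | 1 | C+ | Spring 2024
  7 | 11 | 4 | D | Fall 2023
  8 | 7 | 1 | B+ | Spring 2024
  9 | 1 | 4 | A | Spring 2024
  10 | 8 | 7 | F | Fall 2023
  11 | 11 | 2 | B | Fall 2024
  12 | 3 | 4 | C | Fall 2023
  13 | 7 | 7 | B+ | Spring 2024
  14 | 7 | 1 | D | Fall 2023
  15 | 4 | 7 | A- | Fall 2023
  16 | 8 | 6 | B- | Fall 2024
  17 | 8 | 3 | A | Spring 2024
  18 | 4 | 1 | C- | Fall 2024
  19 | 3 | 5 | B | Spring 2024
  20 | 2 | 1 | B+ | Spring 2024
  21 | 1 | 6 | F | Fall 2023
SELECT name, year FROM students WHERE year > (SELECT MIN(year) FROM students)

Execution result:
name | year
Bob Martinez | 3
Peter Jones | 2
Alice Williams | 3
Ivy Miller | 4
Leo Jones | 3
Bob Brown | 3
Henry Brown | 2
Tina Brown | 2
Rose Davis | 2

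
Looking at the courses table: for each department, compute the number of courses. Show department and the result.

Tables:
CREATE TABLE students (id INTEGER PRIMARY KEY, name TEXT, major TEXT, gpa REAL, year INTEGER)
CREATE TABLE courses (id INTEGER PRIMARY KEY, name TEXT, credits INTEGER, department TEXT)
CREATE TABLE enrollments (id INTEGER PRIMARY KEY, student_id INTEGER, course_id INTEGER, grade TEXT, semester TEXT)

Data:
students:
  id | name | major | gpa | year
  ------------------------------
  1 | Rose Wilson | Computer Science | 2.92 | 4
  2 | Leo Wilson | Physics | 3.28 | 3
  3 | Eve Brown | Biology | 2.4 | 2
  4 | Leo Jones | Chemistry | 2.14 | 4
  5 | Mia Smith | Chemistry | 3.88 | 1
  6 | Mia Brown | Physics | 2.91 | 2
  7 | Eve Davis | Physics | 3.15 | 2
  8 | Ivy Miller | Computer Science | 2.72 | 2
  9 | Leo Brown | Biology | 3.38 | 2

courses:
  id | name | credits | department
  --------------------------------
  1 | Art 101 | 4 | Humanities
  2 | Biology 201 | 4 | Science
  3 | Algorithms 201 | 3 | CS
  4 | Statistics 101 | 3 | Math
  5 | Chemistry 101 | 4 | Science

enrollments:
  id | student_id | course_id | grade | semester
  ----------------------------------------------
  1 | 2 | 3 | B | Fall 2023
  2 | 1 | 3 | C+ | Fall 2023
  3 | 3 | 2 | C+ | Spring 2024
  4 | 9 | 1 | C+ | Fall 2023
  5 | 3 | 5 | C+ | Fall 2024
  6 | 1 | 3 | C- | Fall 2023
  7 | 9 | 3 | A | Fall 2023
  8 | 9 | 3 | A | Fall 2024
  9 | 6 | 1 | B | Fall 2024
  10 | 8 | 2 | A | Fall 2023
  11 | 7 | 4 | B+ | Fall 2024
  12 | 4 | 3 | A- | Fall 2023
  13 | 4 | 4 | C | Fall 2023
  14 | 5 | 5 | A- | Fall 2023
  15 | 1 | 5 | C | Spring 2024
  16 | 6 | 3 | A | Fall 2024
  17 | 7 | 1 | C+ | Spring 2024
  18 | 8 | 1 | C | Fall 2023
SELECT department, COUNT(*) AS n FROM courses GROUP BY department

Execution result:
department | n
CS | 1
Humanities | 1
Math | 1
Science | 2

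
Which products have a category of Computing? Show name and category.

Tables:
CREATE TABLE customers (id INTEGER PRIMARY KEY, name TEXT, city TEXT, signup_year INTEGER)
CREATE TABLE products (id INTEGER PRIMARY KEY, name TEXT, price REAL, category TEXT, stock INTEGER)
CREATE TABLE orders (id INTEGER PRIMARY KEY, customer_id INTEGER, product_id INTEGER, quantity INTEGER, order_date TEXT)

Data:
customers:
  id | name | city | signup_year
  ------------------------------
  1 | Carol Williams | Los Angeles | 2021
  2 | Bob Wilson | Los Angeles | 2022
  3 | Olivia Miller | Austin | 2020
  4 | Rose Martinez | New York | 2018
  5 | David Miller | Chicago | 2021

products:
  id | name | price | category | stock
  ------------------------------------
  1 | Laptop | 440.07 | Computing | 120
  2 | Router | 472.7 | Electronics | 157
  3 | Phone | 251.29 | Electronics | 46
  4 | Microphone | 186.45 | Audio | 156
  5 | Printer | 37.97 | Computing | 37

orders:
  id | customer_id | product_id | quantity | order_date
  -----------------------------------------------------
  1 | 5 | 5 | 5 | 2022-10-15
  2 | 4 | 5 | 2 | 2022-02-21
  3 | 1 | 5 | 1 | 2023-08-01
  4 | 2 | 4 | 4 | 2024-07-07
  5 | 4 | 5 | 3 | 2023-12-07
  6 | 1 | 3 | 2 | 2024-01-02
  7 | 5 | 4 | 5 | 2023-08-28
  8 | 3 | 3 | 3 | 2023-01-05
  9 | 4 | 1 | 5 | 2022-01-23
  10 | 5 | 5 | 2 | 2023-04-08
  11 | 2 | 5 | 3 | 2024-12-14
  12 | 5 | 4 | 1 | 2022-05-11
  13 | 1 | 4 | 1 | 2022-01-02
SELECT name, category FROM products WHERE category = 'Computing'

Execution result:
name | category
Laptop | Computing
Printer | Computing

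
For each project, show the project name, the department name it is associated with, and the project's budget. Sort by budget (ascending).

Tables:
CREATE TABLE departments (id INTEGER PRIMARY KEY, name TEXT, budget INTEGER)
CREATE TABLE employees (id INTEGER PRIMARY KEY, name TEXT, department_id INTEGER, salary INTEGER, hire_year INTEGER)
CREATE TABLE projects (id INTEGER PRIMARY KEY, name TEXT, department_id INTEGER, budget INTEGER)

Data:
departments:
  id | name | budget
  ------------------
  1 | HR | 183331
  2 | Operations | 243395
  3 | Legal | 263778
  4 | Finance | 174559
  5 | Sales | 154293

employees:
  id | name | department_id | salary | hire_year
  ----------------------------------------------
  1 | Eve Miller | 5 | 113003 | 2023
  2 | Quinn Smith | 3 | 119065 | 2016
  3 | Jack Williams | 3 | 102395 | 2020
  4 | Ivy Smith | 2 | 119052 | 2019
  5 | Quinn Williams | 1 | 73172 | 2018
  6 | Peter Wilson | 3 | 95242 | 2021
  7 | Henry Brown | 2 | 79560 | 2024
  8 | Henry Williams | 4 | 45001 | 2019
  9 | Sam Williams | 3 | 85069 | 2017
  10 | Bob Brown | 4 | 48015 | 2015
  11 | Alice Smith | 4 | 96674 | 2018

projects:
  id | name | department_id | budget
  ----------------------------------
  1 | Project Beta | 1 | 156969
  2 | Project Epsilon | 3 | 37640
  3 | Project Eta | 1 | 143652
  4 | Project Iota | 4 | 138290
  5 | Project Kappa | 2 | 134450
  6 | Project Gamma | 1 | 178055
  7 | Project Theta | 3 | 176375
SELECT c.name, p.name AS department, c.budget FROM projects c JOIN departments p ON c.department_id = p.id ORDER BY c.budget ASC

Execution result:
name | department | budget
Project Epsilon | Legal | 37640
Project Kappa | Operations | 134450
Project Iota | Finance | 138290
Project Eta | HR | 143652
Project Beta | HR | 156969
Project Theta | Legal | 176375
Project Gamma | HR | 178055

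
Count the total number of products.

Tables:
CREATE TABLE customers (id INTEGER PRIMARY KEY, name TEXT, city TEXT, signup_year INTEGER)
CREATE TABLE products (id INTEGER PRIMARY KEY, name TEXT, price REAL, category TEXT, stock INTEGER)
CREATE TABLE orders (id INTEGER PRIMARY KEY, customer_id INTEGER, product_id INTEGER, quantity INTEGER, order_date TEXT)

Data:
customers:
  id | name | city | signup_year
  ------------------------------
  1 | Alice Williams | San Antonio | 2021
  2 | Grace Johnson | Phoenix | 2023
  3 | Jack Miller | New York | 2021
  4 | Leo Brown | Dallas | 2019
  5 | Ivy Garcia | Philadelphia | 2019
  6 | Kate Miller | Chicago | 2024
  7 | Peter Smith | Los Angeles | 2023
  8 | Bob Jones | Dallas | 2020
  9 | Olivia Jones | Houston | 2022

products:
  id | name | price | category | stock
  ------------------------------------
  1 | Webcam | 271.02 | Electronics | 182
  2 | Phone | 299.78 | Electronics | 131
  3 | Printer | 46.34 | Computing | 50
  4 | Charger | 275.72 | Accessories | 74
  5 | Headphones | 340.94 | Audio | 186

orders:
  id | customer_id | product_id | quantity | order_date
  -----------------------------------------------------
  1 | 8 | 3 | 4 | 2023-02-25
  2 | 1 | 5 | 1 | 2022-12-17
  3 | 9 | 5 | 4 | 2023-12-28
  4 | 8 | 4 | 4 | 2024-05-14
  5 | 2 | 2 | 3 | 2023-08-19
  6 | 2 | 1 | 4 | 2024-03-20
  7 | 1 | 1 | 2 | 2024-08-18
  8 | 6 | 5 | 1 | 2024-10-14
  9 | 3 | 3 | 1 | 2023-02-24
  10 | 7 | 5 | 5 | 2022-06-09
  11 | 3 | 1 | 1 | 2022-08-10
SELECT COUNT(*) FROM products

Execution result:
5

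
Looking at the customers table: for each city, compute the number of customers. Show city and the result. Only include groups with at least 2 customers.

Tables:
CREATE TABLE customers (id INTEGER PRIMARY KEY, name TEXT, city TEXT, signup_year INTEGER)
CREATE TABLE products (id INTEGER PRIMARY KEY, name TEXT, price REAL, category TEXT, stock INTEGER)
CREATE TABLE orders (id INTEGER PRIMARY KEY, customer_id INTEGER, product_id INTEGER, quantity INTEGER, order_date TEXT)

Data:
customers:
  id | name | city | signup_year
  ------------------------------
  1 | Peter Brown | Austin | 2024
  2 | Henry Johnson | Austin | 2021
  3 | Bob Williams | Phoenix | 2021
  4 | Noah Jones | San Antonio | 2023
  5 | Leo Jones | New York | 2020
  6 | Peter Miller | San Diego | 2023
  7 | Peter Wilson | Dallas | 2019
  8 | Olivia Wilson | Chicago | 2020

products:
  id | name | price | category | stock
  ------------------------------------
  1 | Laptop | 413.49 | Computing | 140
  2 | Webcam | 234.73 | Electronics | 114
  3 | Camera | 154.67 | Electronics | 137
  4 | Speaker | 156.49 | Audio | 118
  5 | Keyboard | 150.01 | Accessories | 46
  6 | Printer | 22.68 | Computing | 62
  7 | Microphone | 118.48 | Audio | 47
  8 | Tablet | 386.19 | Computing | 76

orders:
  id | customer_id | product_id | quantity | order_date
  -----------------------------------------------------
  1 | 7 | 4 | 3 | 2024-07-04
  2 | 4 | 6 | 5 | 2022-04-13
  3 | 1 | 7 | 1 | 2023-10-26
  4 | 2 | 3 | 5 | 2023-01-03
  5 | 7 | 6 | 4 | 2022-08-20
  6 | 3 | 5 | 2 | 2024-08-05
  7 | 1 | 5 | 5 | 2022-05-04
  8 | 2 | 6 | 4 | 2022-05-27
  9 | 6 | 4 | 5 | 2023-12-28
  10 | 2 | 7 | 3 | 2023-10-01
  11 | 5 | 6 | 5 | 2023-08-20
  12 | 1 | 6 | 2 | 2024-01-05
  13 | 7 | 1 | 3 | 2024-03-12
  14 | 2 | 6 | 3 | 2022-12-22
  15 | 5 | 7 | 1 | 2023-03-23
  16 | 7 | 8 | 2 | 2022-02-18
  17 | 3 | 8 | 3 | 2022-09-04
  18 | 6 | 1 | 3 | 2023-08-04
SELECT city, COUNT(*) AS n FROM customers GROUP BY city HAVING COUNT(*) >= 2

Execution result:
city | n
Austin | 2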